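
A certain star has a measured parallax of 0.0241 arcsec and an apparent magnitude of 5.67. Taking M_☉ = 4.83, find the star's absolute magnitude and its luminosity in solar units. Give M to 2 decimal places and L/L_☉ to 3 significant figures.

d = 1/p = 1/0.0241″ = 41.49 pc
M = m − 5 log₁₀ d + 5 = 5.67 − 5·1.6180 + 5 = 2.580
M − M_☉ = 2.580 − 4.83 = -2.250
L/L_☉ = 10^(−0.4 × -2.250) = 7.943

M ≈ 2.58; L/L_☉ ≈ 7.94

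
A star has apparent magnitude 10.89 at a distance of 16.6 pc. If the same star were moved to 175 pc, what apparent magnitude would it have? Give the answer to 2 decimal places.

m ≈ 16.00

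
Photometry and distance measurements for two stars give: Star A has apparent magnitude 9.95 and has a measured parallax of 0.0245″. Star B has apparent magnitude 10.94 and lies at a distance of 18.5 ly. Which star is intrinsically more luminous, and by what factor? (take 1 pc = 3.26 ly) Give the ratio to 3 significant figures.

Star A: d = 1/p = 1/0.0245″ = 40.82 pc
Star A: M = m − 5 log₁₀ d + 5 = 9.95 − 5·1.6108 + 5 = 6.896
Star B: d = 18.5 ly / 3.26 = 5.675 pc
Star B: M = m − 5 log₁₀ d + 5 = 10.94 − 5·0.7540 + 5 = 12.170
ΔM = M_A − M_B = 6.896 − (12.170) = -5.274; smaller M is more luminous → Star A.
L ratio = 10^(0.4 |ΔM|) = 10^2.110 = 128.8

Star A is more luminous, by a factor of 129.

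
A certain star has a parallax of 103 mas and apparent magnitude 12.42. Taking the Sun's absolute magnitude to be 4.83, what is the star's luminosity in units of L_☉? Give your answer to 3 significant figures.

d = 1/p = 1000/103 mas = 9.709 pc
M = m − 5 log₁₀ d + 5 = 12.42 − 5·0.9872 + 5 = 12.484
M − M_☉ = 12.484 − 4.83 = 7.654
L/L_☉ = 10^(−0.4 × 7.654) = 8.676×10^-4

L/L_☉ ≈ 8.68×10^-4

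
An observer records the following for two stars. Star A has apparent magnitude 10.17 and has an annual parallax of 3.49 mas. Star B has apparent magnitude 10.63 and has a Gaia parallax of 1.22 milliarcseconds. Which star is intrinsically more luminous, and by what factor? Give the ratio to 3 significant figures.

Star A: p = 3.49 mas = 3.49×10^-3″ → d = 1/p = 286.5 pc
Star A: M = m − 5 log₁₀ d + 5 = 10.17 − 5·2.4572 + 5 = 2.884
Star B: p = 1.22 mas = 1.22×10^-3″ → d = 1/p = 819.7 pc
Star B: M = m − 5 log₁₀ d + 5 = 10.63 − 5·2.9136 + 5 = 1.062
ΔM = M_A − M_B = 2.884 − (1.062) = 1.822; smaller M is more luminous → Star B.
L ratio = 10^(0.4 |ΔM|) = 10^0.729 = 5.357

Star B is more luminous, by a factor of 5.36.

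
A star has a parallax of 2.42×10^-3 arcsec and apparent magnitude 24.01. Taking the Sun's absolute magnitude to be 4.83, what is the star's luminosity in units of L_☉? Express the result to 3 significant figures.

d = 1/p = 1/2.42×10^-3″ = 413.2 pc
M = m − 5 log₁₀ d + 5 = 24.01 − 5·2.6162 + 5 = 15.929
M − M_☉ = 15.929 − 4.83 = 11.099
L/L_☉ = 10^(−0.4 × 11.099) = 3.634×10^-5

L/L_☉ ≈ 3.63×10^-5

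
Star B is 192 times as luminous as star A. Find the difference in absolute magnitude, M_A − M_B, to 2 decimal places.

Pogson: ΔM = −2.5 log₁₀(ratio) = −2.5 log₁₀(192) = −2.5 × 2.2833 = -5.708
Star B is brighter so has the smaller magnitude: M_A − M_B is positive.

M_A − M_B ≈ 5.71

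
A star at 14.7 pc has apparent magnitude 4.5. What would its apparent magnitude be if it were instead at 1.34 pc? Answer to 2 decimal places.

m ≈ -0.70

Flux ∝ 1/d², so Δm = 5 log₁₀(d₂/d₁) = 5 log₁₀(1.34/14.7) = -5.201
m₂ = m₁ + Δm = 4.5 + (-5.201) = -0.701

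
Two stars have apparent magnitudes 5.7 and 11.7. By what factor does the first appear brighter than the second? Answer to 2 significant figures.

250

Δm = 5.7 − (11.7) = -6.0
Flux ratio = 10^(−0.4 Δm) = 10^(−0.4 × -6.0) = 10^2.400 = 251.2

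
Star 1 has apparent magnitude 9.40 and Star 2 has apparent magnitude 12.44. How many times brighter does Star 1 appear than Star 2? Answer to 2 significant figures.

16

Δm = 9.40 − (12.44) = -3.04
Flux ratio = 10^(−0.4 Δm) = 10^(−0.4 × -3.04) = 10^1.216 = 16.44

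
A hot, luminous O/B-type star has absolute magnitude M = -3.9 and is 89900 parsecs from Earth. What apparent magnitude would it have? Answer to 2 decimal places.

m = M + 5 log₁₀ d − 5 = -3.9 + 5·4.9538 − 5 = 15.869

m ≈ 15.87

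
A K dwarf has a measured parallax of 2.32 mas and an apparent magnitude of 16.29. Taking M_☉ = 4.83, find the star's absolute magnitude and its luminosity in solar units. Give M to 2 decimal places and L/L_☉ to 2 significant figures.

M ≈ 8.12; L/L_☉ ≈ 0.048

d = 1/p = 1000/2.32 mas = 431.0 pc
M = m − 5 log₁₀ d + 5 = 16.29 − 5·2.6345 + 5 = 8.117
M − M_☉ = 8.117 − 4.83 = 3.287
L/L_☉ = 10^(−0.4 × 3.287) = 0.04842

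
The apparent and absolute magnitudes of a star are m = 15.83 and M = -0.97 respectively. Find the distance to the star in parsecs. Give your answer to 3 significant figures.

d ≈ 22900 pc

μ = m − M = 16.800
m − M = 5 log₁₀ d − 5
log₁₀ d = (m − M)/5 + 1 = 4.3600
d = 10^4.3600 = 22910 pc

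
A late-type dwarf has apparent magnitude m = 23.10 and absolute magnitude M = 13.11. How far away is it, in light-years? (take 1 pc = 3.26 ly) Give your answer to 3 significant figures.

μ = m − M = 9.990
m − M = 5 log₁₀ d − 5
log₁₀ d = (m − M)/5 + 1 = 2.9980
d = 10^2.9980 = 995.4 pc
= 3245 ly

d ≈ 3250 ly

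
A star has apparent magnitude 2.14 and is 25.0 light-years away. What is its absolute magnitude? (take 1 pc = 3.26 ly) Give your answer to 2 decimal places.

d = 25.0 ly / 3.26 = 7.669 pc
5 log₁₀(d/10 pc) = 5 log₁₀(7.669) − 5 = -0.576
M = m − 5 log₁₀(d/10) = 2.14 + 0.576 = 2.716

M ≈ 2.72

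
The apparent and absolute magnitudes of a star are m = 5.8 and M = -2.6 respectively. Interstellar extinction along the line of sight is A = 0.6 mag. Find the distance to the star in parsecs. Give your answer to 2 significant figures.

m − M = 5 log₁₀(d/10 pc) + A  ⇒  5.8 − (-2.6) − 0.6 = 5 log₁₀(d/10)
7.800 = 5 log₁₀(d/10)
log₁₀ d = (m − M − A)/5 + 1 = 2.5600
d = 10^2.5600 = 363.1 pc

d ≈ 360 pc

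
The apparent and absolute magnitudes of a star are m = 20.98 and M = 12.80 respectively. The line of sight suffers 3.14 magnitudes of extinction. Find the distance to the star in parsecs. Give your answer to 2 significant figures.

d ≈ 100 pc

m − M = 5 log₁₀(d/10 pc) + A  ⇒  20.98 − (12.80) − 3.14 = 5 log₁₀(d/10)
5.040 = 5 log₁₀(d/10)
log₁₀ d = (m − M − A)/5 + 1 = 2.0080
d = 10^2.0080 = 101.9 pc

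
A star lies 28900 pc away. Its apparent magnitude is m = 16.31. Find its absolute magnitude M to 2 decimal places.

5 log₁₀(d/10 pc) = 5 log₁₀(28900) − 5 = 17.304
M = m − 5 log₁₀(d/10) = 16.31 − 17.304 = -0.994

M ≈ -0.99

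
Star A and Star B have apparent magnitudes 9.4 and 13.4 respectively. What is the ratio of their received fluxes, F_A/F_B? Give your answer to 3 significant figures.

Δm = 9.4 − (13.4) = -4.0
Flux ratio = 10^(−0.4 Δm) = 10^(−0.4 × -4.0) = 10^1.600 = 39.81

F_A/F_B ≈ 39.8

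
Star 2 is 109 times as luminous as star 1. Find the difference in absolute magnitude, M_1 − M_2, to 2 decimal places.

M_1 − M_2 ≈ 5.09

Pogson: ΔM = −2.5 log₁₀(ratio) = −2.5 log₁₀(109) = −2.5 × 2.0374 = -5.094
Star 2 is brighter so has the smaller magnitude: M_1 − M_2 is positive.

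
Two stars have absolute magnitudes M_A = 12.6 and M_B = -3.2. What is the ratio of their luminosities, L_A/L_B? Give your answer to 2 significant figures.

L_A/L_B ≈ 4.8×10^-7

ΔM = M_A − M_B = 15.8
L_A/L_B = 10^(−0.4 ΔM) = 10^-6.320 = 4.786×10^-7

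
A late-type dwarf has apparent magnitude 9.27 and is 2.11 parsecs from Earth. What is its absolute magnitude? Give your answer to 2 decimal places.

5 log₁₀(d/10 pc) = 5 log₁₀(2.110) − 5 = -3.379
M = m − 5 log₁₀(d/10) = 9.27 + 3.379 = 12.649

M ≈ 12.65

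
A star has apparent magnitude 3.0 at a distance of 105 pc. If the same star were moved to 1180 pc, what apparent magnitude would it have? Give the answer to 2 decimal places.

m ≈ 8.25

Flux ∝ 1/d², so Δm = 5 log₁₀(d₂/d₁) = 5 log₁₀(1180/105) = 5.253
m₂ = m₁ + Δm = 3.0 + (5.253) = 8.253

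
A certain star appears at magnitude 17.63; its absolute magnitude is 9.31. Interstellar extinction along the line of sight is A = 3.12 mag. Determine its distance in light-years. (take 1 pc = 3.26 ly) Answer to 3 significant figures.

m − M = 5 log₁₀(d/10 pc) + A  ⇒  17.63 − (9.31) − 3.12 = 5 log₁₀(d/10)
5.200 = 5 log₁₀(d/10)
log₁₀ d = (m − M − A)/5 + 1 = 2.0400
d = 10^2.0400 = 109.6 pc
= 357.5 ly

d ≈ 357 ly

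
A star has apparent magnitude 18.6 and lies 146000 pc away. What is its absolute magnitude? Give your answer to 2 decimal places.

M ≈ -2.22

5 log₁₀(d/10 pc) = 5 log₁₀(146000) − 5 = 20.822
M = m − 5 log₁₀(d/10) = 18.6 − 20.822 = -2.222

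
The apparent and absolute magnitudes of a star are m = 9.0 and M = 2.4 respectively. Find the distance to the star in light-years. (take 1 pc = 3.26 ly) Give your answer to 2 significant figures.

d ≈ 680 ly

μ = m − M = 6.600
m − M = 5 log₁₀ d − 5
log₁₀ d = (m − M)/5 + 1 = 2.3200
d = 10^2.3200 = 208.9 pc
= 681.1 ly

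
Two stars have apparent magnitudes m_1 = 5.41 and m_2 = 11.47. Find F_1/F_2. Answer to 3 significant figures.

F_1/F_2 ≈ 265

Magnitude difference = -6.06
Flux ratio = 10^(−0.4 Δm) = 10^(−0.4 × -6.06) = 10^2.424 = 265.5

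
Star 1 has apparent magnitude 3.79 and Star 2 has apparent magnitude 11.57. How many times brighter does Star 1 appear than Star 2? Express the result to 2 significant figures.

1300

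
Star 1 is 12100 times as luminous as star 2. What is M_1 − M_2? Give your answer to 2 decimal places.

Pogson: ΔM = −2.5 log₁₀(ratio) = −2.5 log₁₀(12100) = −2.5 × 4.0828 = -10.207
Star 1 is brighter, so it has the smaller magnitude: the difference is negative.

M_1 − M_2 ≈ -10.21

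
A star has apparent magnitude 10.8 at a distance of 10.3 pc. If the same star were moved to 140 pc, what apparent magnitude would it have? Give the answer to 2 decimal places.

Flux ∝ 1/d², so Δm = 5 log₁₀(d₂/d₁) = 5 log₁₀(140/10.3) = 5.666
m₂ = m₁ + Δm = 10.8 + (5.666) = 16.466

m ≈ 16.47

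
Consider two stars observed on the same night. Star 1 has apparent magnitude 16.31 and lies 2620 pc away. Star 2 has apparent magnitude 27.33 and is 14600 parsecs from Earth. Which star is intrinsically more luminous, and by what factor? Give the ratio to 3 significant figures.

Star 1 is more luminous, by a factor of 824.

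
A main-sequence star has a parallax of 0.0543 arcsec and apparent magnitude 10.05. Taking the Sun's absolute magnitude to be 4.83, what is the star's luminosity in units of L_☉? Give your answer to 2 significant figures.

d = 1/p = 1/0.0543″ = 18.42 pc
M = m − 5 log₁₀ d + 5 = 10.05 − 5·1.2652 + 5 = 8.724
M − M_☉ = 8.724 − 4.83 = 3.894
L/L_☉ = 10^(−0.4 × 3.894) = 0.02769

L/L_☉ ≈ 0.028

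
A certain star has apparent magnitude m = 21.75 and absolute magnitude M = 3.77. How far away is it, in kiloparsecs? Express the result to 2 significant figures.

Distance modulus: m − M = 21.75 − (3.77) = 17.980
m − M = 5 log₁₀ d − 5
log₁₀ d = (m − M)/5 + 1 = 4.5960
d = 10^4.5960 = 39450 pc
= 39.45 kpc

d ≈ 39 kpc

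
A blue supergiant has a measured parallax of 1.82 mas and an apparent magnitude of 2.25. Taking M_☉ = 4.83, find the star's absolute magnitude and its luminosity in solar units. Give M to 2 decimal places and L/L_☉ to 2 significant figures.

M ≈ -6.45; L/L_☉ ≈ 32000

d = 1/p = 1000/1.82 mas = 549.5 pc
M = m − 5 log₁₀ d + 5 = 2.25 − 5·2.7399 + 5 = -6.450
M − M_☉ = -6.450 − 4.83 = -11.280
L/L_☉ = 10^(−0.4 × -11.280) = 32500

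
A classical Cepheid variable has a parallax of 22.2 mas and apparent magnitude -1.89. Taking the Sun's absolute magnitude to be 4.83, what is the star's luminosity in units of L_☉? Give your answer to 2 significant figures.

d = 1/p = 1000/22.2 mas = 45.05 pc
M = m − 5 log₁₀ d + 5 = -1.89 − 5·1.6536 + 5 = -5.158
M − M_☉ = -5.158 − 4.83 = -9.988
L/L_☉ = 10^(−0.4 × -9.988) = 9892

L/L_☉ ≈ 9900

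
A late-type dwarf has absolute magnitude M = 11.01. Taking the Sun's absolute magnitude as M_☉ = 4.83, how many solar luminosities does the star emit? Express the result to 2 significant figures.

L/L_☉ ≈ 3.4×10^-3

M − M_☉ = 11.01 − 4.83 = 6.180
L/L_☉ = 10^(−0.4 (M − M_☉)) = 10^-2.472 = 3.373×10^-3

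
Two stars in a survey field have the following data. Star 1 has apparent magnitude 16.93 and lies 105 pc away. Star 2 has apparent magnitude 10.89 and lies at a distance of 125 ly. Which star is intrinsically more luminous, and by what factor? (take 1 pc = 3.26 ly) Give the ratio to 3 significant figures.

Star 1: M = m − 5 log₁₀ d + 5 = 16.93 − 5·2.0212 + 5 = 11.824
Star 2: d = 125 ly / 3.26 = 38.34 pc
Star 2: M = m − 5 log₁₀ d + 5 = 10.89 − 5·1.5837 + 5 = 7.972
ΔM = M_1 − M_2 = 11.824 − (7.972) = 3.853; smaller M is more luminous → Star 2.
L ratio = 10^(0.4 |ΔM|) = 10^1.541 = 34.75

Star 2 is more luminous, by a factor of 34.8.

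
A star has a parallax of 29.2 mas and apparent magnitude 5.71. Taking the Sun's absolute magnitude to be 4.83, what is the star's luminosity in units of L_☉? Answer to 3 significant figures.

L/L_☉ ≈ 5.21

d = 1/p = 1000/29.2 mas = 34.25 pc
M = m − 5 log₁₀ d + 5 = 5.71 − 5·1.5346 + 5 = 3.037
M − M_☉ = 3.037 − 4.83 = -1.793
L/L_☉ = 10^(−0.4 × -1.793) = 5.215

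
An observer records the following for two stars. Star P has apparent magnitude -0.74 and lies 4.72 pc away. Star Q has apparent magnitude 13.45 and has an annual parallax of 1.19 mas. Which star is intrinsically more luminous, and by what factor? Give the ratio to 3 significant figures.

Star P: M = m − 5 log₁₀ d + 5 = -0.74 − 5·0.6739 + 5 = 0.890
Star Q: p = 1.19 mas = 1.19×10^-3″ → d = 1/p = 840.3 pc
Star Q: M = m − 5 log₁₀ d + 5 = 13.45 − 5·2.9245 + 5 = 3.828
ΔM = M_P − M_Q = 0.890 − (3.828) = -2.937; smaller M is more luminous → Star P.
L ratio = 10^(0.4 |ΔM|) = 10^1.175 = 14.96

Star P is more luminous, by a factor of 15.0.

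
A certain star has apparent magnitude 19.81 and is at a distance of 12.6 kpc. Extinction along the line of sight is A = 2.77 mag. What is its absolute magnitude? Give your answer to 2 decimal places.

M ≈ 1.54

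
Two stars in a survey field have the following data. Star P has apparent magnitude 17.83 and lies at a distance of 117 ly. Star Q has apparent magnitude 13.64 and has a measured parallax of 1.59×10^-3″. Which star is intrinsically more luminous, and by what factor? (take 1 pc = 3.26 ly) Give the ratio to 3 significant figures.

Star P: d = 117 ly / 3.26 = 35.89 pc
Star P: M = m − 5 log₁₀ d + 5 = 17.83 − 5·1.5550 + 5 = 15.055
Star Q: d = 1/p = 1/1.59×10^-3″ = 628.9 pc
Star Q: M = m − 5 log₁₀ d + 5 = 13.64 − 5·2.7986 + 5 = 4.647
ΔM = M_P − M_Q = 15.055 − (4.647) = 10.408; smaller M is more luminous → Star Q.
L ratio = 10^(0.4 |ΔM|) = 10^4.163 = 14560

Star Q is more luminous, by a factor of 14600.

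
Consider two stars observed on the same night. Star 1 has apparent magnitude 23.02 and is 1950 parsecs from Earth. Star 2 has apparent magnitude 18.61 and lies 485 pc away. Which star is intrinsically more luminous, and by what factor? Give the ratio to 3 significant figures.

Star 2 is more luminous, by a factor of 3.59.

Star 1: M = m − 5 log₁₀ d + 5 = 23.02 − 5·3.2900 + 5 = 11.570
Star 2: M = m − 5 log₁₀ d + 5 = 18.61 − 5·2.6857 + 5 = 10.181
ΔM = M_1 − M_2 = 11.570 − (10.181) = 1.389; smaller M is more luminous → Star 2.
L ratio = 10^(0.4 |ΔM|) = 10^0.555 = 3.593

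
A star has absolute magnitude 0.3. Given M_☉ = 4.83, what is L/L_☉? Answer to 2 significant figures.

L/L_☉ ≈ 65

M − M_☉ = 0.3 − 4.83 = -4.530
L/L_☉ = 10^(−0.4 (M − M_☉)) = 10^1.812 = 64.86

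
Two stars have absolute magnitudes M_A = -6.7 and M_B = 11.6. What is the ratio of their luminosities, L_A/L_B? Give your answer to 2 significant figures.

ΔM = M_A − M_B = -18.3
L_A/L_B = 10^(−0.4 ΔM) = 10^7.320 = 2.089×10^7

L_A/L_B ≈ 2.1×10^7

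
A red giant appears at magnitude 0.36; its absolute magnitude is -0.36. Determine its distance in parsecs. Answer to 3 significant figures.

d ≈ 13.9 pc

μ = m − M = 0.720
m − M = 5 log₁₀ d − 5
log₁₀ d = (m − M)/5 + 1 = 1.1440
d = 10^1.1440 = 13.93 pc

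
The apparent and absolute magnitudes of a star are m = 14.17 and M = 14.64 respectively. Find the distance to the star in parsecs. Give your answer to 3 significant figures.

μ = m − M = -0.470
m − M = 5 log₁₀ d − 5
log₁₀ d = (m − M)/5 + 1 = 0.9060
d = 10^0.9060 = 8.054 pc

d ≈ 8.05 pc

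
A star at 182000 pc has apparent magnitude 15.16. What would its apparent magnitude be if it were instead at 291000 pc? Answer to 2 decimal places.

m ≈ 16.18

Flux ∝ 1/d², so Δm = 5 log₁₀(d₂/d₁) = 5 log₁₀(291000/182000) = 1.019
m₂ = m₁ + Δm = 15.16 + (1.019) = 16.179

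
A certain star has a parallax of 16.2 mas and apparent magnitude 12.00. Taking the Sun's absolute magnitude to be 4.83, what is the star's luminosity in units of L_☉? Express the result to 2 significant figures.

L/L_☉ ≈ 0.052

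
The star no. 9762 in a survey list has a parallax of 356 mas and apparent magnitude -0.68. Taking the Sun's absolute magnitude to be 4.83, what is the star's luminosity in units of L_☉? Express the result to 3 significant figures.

d = 1/p = 1000/356 mas = 2.809 pc
M = m − 5 log₁₀ d + 5 = -0.68 − 5·0.4486 + 5 = 2.077
M − M_☉ = 2.077 − 4.83 = -2.753
L/L_☉ = 10^(−0.4 × -2.753) = 12.62

L/L_☉ ≈ 12.6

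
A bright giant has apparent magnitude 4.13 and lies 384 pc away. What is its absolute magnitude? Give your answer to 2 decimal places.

M ≈ -3.79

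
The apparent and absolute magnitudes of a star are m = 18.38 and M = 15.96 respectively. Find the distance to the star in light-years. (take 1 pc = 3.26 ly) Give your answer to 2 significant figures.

Distance modulus: m − M = 18.38 − (15.96) = 2.420
m − M = 5 log₁₀ d − 5
log₁₀ d = (m − M)/5 + 1 = 1.4840
d = 10^1.4840 = 30.48 pc
= 99.36 ly

d ≈ 99 ly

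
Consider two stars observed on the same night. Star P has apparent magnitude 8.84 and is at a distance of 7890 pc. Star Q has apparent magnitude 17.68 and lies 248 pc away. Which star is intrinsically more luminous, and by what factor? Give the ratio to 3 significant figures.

Star P is more luminous, by a factor of 3.48×10^6.

Star P: M = m − 5 log₁₀ d + 5 = 8.84 − 5·3.8971 + 5 = -5.645
Star Q: M = m − 5 log₁₀ d + 5 = 17.68 − 5·2.3945 + 5 = 10.708
ΔM = M_P − M_Q = -5.645 − (10.708) = -16.353; smaller M is more luminous → Star P.
L ratio = 10^(0.4 |ΔM|) = 10^6.541 = 3.477×10^6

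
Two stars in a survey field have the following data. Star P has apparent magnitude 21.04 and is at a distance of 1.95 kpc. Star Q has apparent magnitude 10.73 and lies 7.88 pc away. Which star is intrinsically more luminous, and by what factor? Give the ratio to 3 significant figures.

Star P is more luminous, by a factor of 4.60.

Star P: d = 1.95 kpc = 1950 pc
Star P: M = m − 5 log₁₀ d + 5 = 21.04 − 5·3.2900 + 5 = 9.590
Star Q: M = m − 5 log₁₀ d + 5 = 10.73 − 5·0.8965 + 5 = 11.247
ΔM = M_P − M_Q = 9.590 − (11.247) = -1.658; smaller M is more luminous → Star P.
L ratio = 10^(0.4 |ΔM|) = 10^0.663 = 4.603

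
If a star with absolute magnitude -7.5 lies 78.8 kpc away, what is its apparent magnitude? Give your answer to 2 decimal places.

m ≈ 11.98

d = 78.8 kpc = 78800 pc
m = M + 5 log₁₀ d − 5 = -7.5 + 5·4.8965 − 5 = 11.983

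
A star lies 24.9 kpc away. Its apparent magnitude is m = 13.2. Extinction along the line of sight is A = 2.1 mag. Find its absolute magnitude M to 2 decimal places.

d = 24.9 kpc = 24900 pc
5 log₁₀(d/10 pc) = 5 log₁₀(24900) − 5 = 16.981
M = m − 5 log₁₀(d/10) − A = 13.2 − 16.981 − 2.1 = -5.881

M ≈ -5.88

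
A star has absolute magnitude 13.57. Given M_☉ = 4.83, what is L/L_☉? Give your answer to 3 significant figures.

M − M_☉ = 13.57 − 4.83 = 8.740
L/L_☉ = 10^(−0.4 (M − M_☉)) = 10^-3.496 = 3.192×10^-4

L/L_☉ ≈ 3.19×10^-4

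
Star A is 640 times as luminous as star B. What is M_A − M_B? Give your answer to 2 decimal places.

M_A − M_B ≈ -7.02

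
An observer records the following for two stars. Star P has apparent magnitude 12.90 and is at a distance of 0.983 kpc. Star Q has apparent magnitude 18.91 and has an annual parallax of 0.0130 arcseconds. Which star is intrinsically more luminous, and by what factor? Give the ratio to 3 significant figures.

Star P is more luminous, by a factor of 41400.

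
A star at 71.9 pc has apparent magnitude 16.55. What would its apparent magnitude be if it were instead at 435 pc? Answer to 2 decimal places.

Flux ∝ 1/d², so Δm = 5 log₁₀(d₂/d₁) = 5 log₁₀(435/71.9) = 3.909
m₂ = m₁ + Δm = 16.55 + (3.909) = 20.459

m ≈ 20.46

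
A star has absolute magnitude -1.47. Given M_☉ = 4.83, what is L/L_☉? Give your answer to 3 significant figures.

M − M_☉ = -1.47 − 4.83 = -6.300
L/L_☉ = 10^(−0.4 (M − M_☉)) = 10^2.520 = 331.1

L/L_☉ ≈ 331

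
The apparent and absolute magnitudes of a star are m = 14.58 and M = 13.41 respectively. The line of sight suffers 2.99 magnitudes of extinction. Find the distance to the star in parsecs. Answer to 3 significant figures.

m − M = 5 log₁₀(d/10 pc) + A  ⇒  14.58 − (13.41) − 2.99 = 5 log₁₀(d/10)
-1.820 = 5 log₁₀(d/10)
log₁₀ d = (m − M − A)/5 + 1 = 0.6360
d = 10^0.6360 = 4.325 pc

d ≈ 4.33 pc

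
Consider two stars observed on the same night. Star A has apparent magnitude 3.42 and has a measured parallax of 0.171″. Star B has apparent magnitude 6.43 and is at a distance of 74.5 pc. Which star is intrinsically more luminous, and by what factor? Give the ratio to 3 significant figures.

Star B is more luminous, by a factor of 10.1.

Star A: d = 1/p = 1/0.171″ = 5.848 pc
Star A: M = m − 5 log₁₀ d + 5 = 3.42 − 5·0.7670 + 5 = 4.585
Star B: M = m − 5 log₁₀ d + 5 = 6.43 − 5·1.8722 + 5 = 2.069
ΔM = M_A − M_B = 4.585 − (2.069) = 2.516; smaller M is more luminous → Star B.
L ratio = 10^(0.4 |ΔM|) = 10^1.006 = 10.15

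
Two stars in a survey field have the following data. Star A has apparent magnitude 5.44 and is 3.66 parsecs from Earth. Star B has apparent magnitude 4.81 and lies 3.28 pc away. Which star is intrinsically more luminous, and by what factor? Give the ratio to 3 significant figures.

Star A: M = m − 5 log₁₀ d + 5 = 5.44 − 5·0.5635 + 5 = 7.623
Star B: M = m − 5 log₁₀ d + 5 = 4.81 − 5·0.5159 + 5 = 7.231
ΔM = M_A − M_B = 7.623 − (7.231) = 0.392; smaller M is more luminous → Star B.
L ratio = 10^(0.4 |ΔM|) = 10^0.157 = 1.435

Star B is more luminous, by a factor of 1.43.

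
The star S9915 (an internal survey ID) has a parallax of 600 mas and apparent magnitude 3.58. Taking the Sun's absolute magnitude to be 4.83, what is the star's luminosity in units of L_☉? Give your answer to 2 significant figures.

L/L_☉ ≈ 0.088

d = 1/p = 1000/600 mas = 1.667 pc
M = m − 5 log₁₀ d + 5 = 3.58 − 5·0.2218 + 5 = 7.471
M − M_☉ = 7.471 − 4.83 = 2.641
L/L_☉ = 10^(−0.4 × 2.641) = 0.08784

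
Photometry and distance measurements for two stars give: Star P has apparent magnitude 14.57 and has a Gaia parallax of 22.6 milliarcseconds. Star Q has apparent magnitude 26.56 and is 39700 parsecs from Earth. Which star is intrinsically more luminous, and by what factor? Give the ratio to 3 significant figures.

Star Q is more luminous, by a factor of 12.9.

Star P: p = 22.6 mas = 0.0226″ → d = 1/p = 44.25 pc
Star P: M = m − 5 log₁₀ d + 5 = 14.57 − 5·1.6459 + 5 = 11.341
Star Q: M = m − 5 log₁₀ d + 5 = 26.56 − 5·4.5988 + 5 = 8.566
ΔM = M_P − M_Q = 11.341 − (8.566) = 2.774; smaller M is more luminous → Star Q.
L ratio = 10^(0.4 |ΔM|) = 10^1.110 = 12.88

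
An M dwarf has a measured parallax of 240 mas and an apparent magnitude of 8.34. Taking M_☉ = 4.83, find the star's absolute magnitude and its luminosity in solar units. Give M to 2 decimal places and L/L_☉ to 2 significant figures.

d = 1/p = 1000/240 mas = 4.167 pc
M = m − 5 log₁₀ d + 5 = 8.34 − 5·0.6198 + 5 = 10.241
M − M_☉ = 10.241 − 4.83 = 5.411
L/L_☉ = 10^(−0.4 × 5.411) = 6.848×10^-3

M ≈ 10.24; L/L_☉ ≈ 6.8×10^-3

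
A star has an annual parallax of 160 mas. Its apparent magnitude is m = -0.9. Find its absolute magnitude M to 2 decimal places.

M ≈ 0.12

p = 160 mas = 0.160″ → d = 1/p = 6.250 pc
5 log₁₀(d/10 pc) = 5 log₁₀(6.250) − 5 = -1.021
M = m − 5 log₁₀(d/10) = -0.9 + 1.021 = 0.121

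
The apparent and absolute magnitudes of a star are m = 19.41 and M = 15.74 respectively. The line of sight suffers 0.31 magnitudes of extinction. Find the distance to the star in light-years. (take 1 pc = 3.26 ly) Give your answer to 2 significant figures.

d ≈ 150 ly

m − M = 5 log₁₀(d/10 pc) + A  ⇒  19.41 − (15.74) − 0.31 = 5 log₁₀(d/10)
3.360 = 5 log₁₀(d/10)
log₁₀ d = (m − M − A)/5 + 1 = 1.6720
d = 10^1.6720 = 46.99 pc
= 153.2 ly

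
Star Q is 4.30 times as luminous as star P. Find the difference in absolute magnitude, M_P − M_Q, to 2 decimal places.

M_P − M_Q ≈ 1.58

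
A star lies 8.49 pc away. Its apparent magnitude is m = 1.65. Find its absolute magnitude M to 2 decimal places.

M ≈ 2.01

5 log₁₀(d/10 pc) = 5 log₁₀(8.490) − 5 = -0.355
M = m − 5 log₁₀(d/10) = 1.65 + 0.355 = 2.005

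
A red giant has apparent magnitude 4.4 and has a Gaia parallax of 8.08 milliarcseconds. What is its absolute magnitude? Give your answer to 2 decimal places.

p = 8.08 mas = 8.08×10^-3″ → d = 1/p = 123.8 pc
5 log₁₀(d/10 pc) = 5 log₁₀(123.8) − 5 = 5.463
M = m − 5 log₁₀(d/10) = 4.4 − 5.463 = -1.063

M ≈ -1.06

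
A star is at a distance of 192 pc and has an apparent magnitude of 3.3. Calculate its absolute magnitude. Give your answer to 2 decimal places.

5 log₁₀(d/10 pc) = 5 log₁₀(192.0) − 5 = 6.417
M = m − 5 log₁₀(d/10) = 3.3 − 6.417 = -3.117

M ≈ -3.12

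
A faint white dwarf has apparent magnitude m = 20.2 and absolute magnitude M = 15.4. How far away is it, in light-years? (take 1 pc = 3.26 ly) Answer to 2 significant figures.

d ≈ 300 ly

Distance modulus: m − M = 20.2 − (15.4) = 4.800
m − M = 5 log₁₀ d − 5
log₁₀ d = (m − M)/5 + 1 = 1.9600
d = 10^1.9600 = 91.20 pc
= 297.3 ly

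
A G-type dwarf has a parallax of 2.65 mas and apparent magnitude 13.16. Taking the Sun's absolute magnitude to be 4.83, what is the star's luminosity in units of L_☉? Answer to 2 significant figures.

L/L_☉ ≈ 0.66

d = 1/p = 1000/2.65 mas = 377.4 pc
M = m − 5 log₁₀ d + 5 = 13.16 − 5·2.5768 + 5 = 5.276
M − M_☉ = 5.276 − 4.83 = 0.446
L/L_☉ = 10^(−0.4 × 0.446) = 0.6630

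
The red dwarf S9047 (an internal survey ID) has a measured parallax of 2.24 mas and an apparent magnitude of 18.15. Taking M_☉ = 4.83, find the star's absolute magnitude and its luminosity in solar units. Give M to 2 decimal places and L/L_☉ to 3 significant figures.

d = 1/p = 1000/2.24 mas = 446.4 pc
M = m − 5 log₁₀ d + 5 = 18.15 − 5·2.6498 + 5 = 9.901
M − M_☉ = 9.901 − 4.83 = 5.071
L/L_☉ = 10^(−0.4 × 5.071) = 9.365×10^-3

M ≈ 9.90; L/L_☉ ≈ 9.36×10^-3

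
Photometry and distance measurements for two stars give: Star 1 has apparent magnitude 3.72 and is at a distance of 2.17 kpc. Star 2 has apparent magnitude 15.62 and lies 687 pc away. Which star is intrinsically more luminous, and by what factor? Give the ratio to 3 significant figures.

Star 1: d = 2.17 kpc = 2170 pc
Star 1: M = m − 5 log₁₀ d + 5 = 3.72 − 5·3.3365 + 5 = -7.962
Star 2: M = m − 5 log₁₀ d + 5 = 15.62 − 5·2.8370 + 5 = 6.435
ΔM = M_1 − M_2 = -7.962 − (6.435) = -14.398; smaller M is more luminous → Star 1.
L ratio = 10^(0.4 |ΔM|) = 10^5.759 = 574100

Star 1 is more luminous, by a factor of 574000.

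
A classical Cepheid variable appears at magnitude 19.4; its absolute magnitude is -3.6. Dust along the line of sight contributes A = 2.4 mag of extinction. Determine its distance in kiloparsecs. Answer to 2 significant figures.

d ≈ 130 kpc

m − M = 5 log₁₀(d/10 pc) + A  ⇒  19.4 − (-3.6) − 2.4 = 5 log₁₀(d/10)
20.600 = 5 log₁₀(d/10)
log₁₀ d = (m − M − A)/5 + 1 = 5.1200
d = 10^5.1200 = 131800 pc
= 131.8 kpc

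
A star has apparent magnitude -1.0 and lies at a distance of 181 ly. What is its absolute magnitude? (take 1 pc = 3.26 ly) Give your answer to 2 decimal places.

M ≈ -4.72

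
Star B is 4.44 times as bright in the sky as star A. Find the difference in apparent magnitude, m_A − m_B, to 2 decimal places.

Pogson: Δm = −2.5 log₁₀(ratio) = −2.5 log₁₀(4.44) = −2.5 × 0.6474 = -1.618
Star B is brighter so has the smaller magnitude: m_A − m_B is positive.

m_A − m_B ≈ 1.62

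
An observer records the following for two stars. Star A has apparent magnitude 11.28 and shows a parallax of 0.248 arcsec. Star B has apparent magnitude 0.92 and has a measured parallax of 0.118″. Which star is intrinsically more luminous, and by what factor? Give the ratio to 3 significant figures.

Star A: d = 1/p = 1/0.248″ = 4.032 pc
Star A: M = m − 5 log₁₀ d + 5 = 11.28 − 5·0.6055 + 5 = 13.252
Star B: d = 1/p = 1/0.118″ = 8.475 pc
Star B: M = m − 5 log₁₀ d + 5 = 0.92 − 5·0.9281 + 5 = 1.279
ΔM = M_A − M_B = 13.252 − (1.279) = 11.973; smaller M is more luminous → Star B.
L ratio = 10^(0.4 |ΔM|) = 10^4.789 = 61540

Star B is more luminous, by a factor of 61500.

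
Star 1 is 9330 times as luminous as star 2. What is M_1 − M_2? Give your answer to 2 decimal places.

M_1 − M_2 ≈ -9.92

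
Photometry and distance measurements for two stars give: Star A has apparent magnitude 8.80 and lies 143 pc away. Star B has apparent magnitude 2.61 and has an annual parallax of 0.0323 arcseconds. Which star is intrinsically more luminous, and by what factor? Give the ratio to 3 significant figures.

Star B is more luminous, by a factor of 14.0.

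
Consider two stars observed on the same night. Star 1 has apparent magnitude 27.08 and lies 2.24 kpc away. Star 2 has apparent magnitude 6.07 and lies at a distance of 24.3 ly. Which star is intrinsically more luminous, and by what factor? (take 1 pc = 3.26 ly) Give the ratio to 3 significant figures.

Star 2 is more luminous, by a factor of 2810.

Star 1: d = 2.24 kpc = 2240 pc
Star 1: M = m − 5 log₁₀ d + 5 = 27.08 − 5·3.3502 + 5 = 15.329
Star 2: d = 24.3 ly / 3.26 = 7.454 pc
Star 2: M = m − 5 log₁₀ d + 5 = 6.07 − 5·0.8724 + 5 = 6.708
ΔM = M_1 − M_2 = 15.329 − (6.708) = 8.621; smaller M is more luminous → Star 2.
L ratio = 10^(0.4 |ΔM|) = 10^3.448 = 2807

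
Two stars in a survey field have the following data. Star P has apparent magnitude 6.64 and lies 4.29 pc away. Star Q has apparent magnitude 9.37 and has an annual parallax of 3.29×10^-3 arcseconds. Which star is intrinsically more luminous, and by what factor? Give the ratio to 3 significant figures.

Star P: M = m − 5 log₁₀ d + 5 = 6.64 − 5·0.6325 + 5 = 8.478
Star Q: d = 1/p = 1/3.29×10^-3″ = 304.0 pc
Star Q: M = m − 5 log₁₀ d + 5 = 9.37 − 5·2.4828 + 5 = 1.956
ΔM = M_P − M_Q = 8.478 − (1.956) = 6.522; smaller M is more luminous → Star Q.
L ratio = 10^(0.4 |ΔM|) = 10^2.609 = 406.2

Star Q is more luminous, by a factor of 406.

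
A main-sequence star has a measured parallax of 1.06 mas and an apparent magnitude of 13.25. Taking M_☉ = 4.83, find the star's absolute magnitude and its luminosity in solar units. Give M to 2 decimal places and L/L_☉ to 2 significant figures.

M ≈ 3.38; L/L_☉ ≈ 3.8

d = 1/p = 1000/1.06 mas = 943.4 pc
M = m − 5 log₁₀ d + 5 = 13.25 − 5·2.9747 + 5 = 3.377
M − M_☉ = 3.377 − 4.83 = -1.453
L/L_☉ = 10^(−0.4 × -1.453) = 3.814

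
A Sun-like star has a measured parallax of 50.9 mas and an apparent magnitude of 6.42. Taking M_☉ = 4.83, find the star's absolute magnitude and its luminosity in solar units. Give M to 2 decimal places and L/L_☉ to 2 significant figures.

M ≈ 4.95; L/L_☉ ≈ 0.89

d = 1/p = 1000/50.9 mas = 19.65 pc
M = m − 5 log₁₀ d + 5 = 6.42 − 5·1.2933 + 5 = 4.954
M − M_☉ = 4.954 − 4.83 = 0.124
L/L_☉ = 10^(−0.4 × 0.124) = 0.8924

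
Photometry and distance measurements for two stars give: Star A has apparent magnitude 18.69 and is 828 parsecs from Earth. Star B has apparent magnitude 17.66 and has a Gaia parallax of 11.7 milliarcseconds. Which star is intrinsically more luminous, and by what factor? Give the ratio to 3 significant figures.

Star A: M = m − 5 log₁₀ d + 5 = 18.69 − 5·2.9180 + 5 = 9.100
Star B: p = 11.7 mas = 0.0117″ → d = 1/p = 85.47 pc
Star B: M = m − 5 log₁₀ d + 5 = 17.66 − 5·1.9318 + 5 = 13.001
ΔM = M_A − M_B = 9.100 − (13.001) = -3.901; smaller M is more luminous → Star A.
L ratio = 10^(0.4 |ΔM|) = 10^1.560 = 36.34

Star A is more luminous, by a factor of 36.3.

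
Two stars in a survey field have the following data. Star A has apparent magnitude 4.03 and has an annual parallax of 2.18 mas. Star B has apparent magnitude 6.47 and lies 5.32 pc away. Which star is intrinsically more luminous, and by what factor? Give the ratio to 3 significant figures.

Star A is more luminous, by a factor of 70300.

Star A: p = 2.18 mas = 2.18×10^-3″ → d = 1/p = 458.7 pc
Star A: M = m − 5 log₁₀ d + 5 = 4.03 − 5·2.6615 + 5 = -4.278
Star B: M = m − 5 log₁₀ d + 5 = 6.47 − 5·0.7259 + 5 = 7.840
ΔM = M_A − M_B = -4.278 − (7.840) = -12.118; smaller M is more luminous → Star A.
L ratio = 10^(0.4 |ΔM|) = 10^4.847 = 70350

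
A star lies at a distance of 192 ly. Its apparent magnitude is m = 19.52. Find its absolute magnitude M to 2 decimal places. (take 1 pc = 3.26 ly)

M ≈ 15.67

d = 192 ly / 3.26 = 58.90 pc
5 log₁₀(d/10 pc) = 5 log₁₀(58.90) − 5 = 3.850
M = m − 5 log₁₀(d/10) = 19.52 − 3.850 = 15.670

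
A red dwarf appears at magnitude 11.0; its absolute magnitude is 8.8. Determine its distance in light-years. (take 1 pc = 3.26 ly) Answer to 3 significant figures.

μ = m − M = 2.200
m − M = 5 log₁₀ d − 5
log₁₀ d = (m − M)/5 + 1 = 1.4400
d = 10^1.4400 = 27.54 pc
= 89.79 ly

d ≈ 89.8 ly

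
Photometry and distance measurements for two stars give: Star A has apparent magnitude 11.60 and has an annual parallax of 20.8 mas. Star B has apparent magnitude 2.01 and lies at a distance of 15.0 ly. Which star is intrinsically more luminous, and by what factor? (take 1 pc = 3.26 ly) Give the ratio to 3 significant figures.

Star A: p = 20.8 mas = 0.0208″ → d = 1/p = 48.08 pc
Star A: M = m − 5 log₁₀ d + 5 = 11.60 − 5·1.6819 + 5 = 8.190
Star B: d = 15.0 ly / 3.26 = 4.601 pc
Star B: M = m − 5 log₁₀ d + 5 = 2.01 − 5·0.6629 + 5 = 3.696
ΔM = M_A − M_B = 8.190 − (3.696) = 4.495; smaller M is more luminous → Star B.
L ratio = 10^(0.4 |ΔM|) = 10^1.798 = 62.79

Star B is more luminous, by a factor of 62.8.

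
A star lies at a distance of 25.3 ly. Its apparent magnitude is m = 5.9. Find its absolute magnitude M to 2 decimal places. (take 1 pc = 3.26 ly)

M ≈ 6.45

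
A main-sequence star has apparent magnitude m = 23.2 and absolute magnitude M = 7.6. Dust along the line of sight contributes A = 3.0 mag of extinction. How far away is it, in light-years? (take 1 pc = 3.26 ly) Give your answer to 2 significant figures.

m − M = 5 log₁₀(d/10 pc) + A  ⇒  23.2 − (7.6) − 3.0 = 5 log₁₀(d/10)
12.600 = 5 log₁₀(d/10)
log₁₀ d = (m − M − A)/5 + 1 = 3.5200
d = 10^3.5200 = 3311 pc
= 10790 ly

d ≈ 11000 ly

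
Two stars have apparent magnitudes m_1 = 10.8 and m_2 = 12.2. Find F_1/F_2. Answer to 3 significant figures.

F_1/F_2 ≈ 3.63

Δm = 10.8 − (12.2) = -1.4
Flux ratio = 10^(−0.4 Δm) = 10^(−0.4 × -1.4) = 10^0.560 = 3.631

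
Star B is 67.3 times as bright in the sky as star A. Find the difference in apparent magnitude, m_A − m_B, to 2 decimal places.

Pogson: Δm = −2.5 log₁₀(ratio) = −2.5 log₁₀(67.3) = −2.5 × 1.8280 = -4.570
Star B is brighter so has the smaller magnitude: m_A − m_B is positive.

m_A − m_B ≈ 4.57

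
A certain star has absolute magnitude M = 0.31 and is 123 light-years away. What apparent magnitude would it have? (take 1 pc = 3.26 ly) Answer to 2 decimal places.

d = 123 ly / 3.26 = 37.73 pc
m = M + 5 log₁₀ d − 5 = 0.31 + 5·1.5767 − 5 = 3.193

m ≈ 3.19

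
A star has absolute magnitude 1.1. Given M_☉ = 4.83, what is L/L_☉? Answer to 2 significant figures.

L/L_☉ ≈ 31

M − M_☉ = 1.1 − 4.83 = -3.730
L/L_☉ = 10^(−0.4 (M − M_☉)) = 10^1.492 = 31.05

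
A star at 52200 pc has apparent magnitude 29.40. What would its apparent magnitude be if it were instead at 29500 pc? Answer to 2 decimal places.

m ≈ 28.16

Flux ∝ 1/d², so Δm = 5 log₁₀(d₂/d₁) = 5 log₁₀(29500/52200) = -1.239
m₂ = m₁ + Δm = 29.40 + (-1.239) = 28.161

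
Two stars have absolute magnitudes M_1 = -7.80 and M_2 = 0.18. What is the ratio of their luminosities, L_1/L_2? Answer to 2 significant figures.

L_1/L_2 ≈ 1600

ΔM = M_1 − M_2 = -7.98
L_1/L_2 = 10^(−0.4 ΔM) = 10^3.192 = 1556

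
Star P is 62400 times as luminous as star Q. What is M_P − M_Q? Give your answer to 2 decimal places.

M_P − M_Q ≈ -11.99

Pogson: ΔM = −2.5 log₁₀(ratio) = −2.5 log₁₀(62400) = −2.5 × 4.7952 = -11.988
Star P is brighter, so it has the smaller magnitude: the difference is negative.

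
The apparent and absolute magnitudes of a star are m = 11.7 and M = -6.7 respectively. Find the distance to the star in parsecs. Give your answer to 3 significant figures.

d ≈ 47900 pc

μ = m − M = 18.400
m − M = 5 log₁₀ d − 5
log₁₀ d = (m − M)/5 + 1 = 4.6800
d = 10^4.6800 = 47860 pc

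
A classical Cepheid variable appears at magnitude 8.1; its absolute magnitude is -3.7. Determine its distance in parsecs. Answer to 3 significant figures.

d ≈ 2290 pc

Distance modulus: m − M = 8.1 − (-3.7) = 11.800
m − M = 5 log₁₀ d − 5
log₁₀ d = (m − M)/5 + 1 = 3.3600
d = 10^3.3600 = 2291 pc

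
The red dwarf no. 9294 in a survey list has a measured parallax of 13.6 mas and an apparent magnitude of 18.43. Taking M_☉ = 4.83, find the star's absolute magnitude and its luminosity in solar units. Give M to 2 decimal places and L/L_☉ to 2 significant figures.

M ≈ 14.10; L/L_☉ ≈ 2.0×10^-4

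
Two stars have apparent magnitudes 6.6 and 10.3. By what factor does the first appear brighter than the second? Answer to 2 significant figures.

Δm = 6.6 − (10.3) = -3.7
Flux ratio = 10^(−0.4 Δm) = 10^(−0.4 × -3.7) = 10^1.480 = 30.20

30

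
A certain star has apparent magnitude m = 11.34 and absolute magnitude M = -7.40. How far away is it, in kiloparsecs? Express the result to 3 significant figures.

d ≈ 56.0 kpc

Distance modulus: m − M = 11.34 − (-7.40) = 18.740
m − M = 5 log₁₀ d − 5
log₁₀ d = (m − M)/5 + 1 = 4.7480
d = 10^4.7480 = 55980 pc
= 55.98 kpc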